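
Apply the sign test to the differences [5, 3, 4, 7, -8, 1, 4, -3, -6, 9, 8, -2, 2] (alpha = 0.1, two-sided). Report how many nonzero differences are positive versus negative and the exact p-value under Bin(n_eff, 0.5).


Step 1: Discard zero differences. Original n = 13; n_eff = number of nonzero differences = 13.
Nonzero differences (with sign): +5, +3, +4, +7, -8, +1, +4, -3, -6, +9, +8, -2, +2
Step 2: Count signs: positive = 9, negative = 4.
Step 3: Under H0: P(positive) = 0.5, so the number of positives S ~ Bin(13, 0.5).
Step 4: Two-sided exact p-value = sum of Bin(13,0.5) probabilities at or below the observed probability = 0.266846.
Step 5: alpha = 0.1. fail to reject H0.

n_eff = 13, pos = 9, neg = 4, p = 0.266846, fail to reject H0.


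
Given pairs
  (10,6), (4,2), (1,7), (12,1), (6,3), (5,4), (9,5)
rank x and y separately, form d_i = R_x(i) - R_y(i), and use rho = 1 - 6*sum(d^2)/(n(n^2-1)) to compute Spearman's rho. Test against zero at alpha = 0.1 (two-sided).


Step 1: Rank x and y separately (midranks; no ties here).
rank(x): 10->6, 4->2, 1->1, 12->7, 6->4, 5->3, 9->5
rank(y): 6->6, 2->2, 7->7, 1->1, 3->3, 4->4, 5->5
Step 2: d_i = R_x(i) - R_y(i); compute d_i^2.
  (6-6)^2=0, (2-2)^2=0, (1-7)^2=36, (7-1)^2=36, (4-3)^2=1, (3-4)^2=1, (5-5)^2=0
sum(d^2) = 74.
Step 3: rho = 1 - 6*74 / (7*(7^2 - 1)) = 1 - 444/336 = -0.321429.
Step 4: Under H0, t = rho * sqrt((n-2)/(1-rho^2)) = -0.7590 ~ t(5).
Step 5: Two-sided p-value from the t-distribution with 5 df = 0.482072.
Step 6: alpha = 0.1. fail to reject H0.

rho = -0.3214, p = 0.482072, fail to reject H0 at alpha = 0.1.


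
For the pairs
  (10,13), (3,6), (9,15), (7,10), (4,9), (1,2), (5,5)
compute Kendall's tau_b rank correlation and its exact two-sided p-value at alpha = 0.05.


Step 1: Enumerate the 21 unordered pairs (i,j) with i<j and classify each by sign(x_j-x_i) * sign(y_j-y_i).
  (1,2):dx=-7,dy=-7->C; (1,3):dx=-1,dy=+2->D; (1,4):dx=-3,dy=-3->C; (1,5):dx=-6,dy=-4->C
  (1,6):dx=-9,dy=-11->C; (1,7):dx=-5,dy=-8->C; (2,3):dx=+6,dy=+9->C; (2,4):dx=+4,dy=+4->C
  (2,5):dx=+1,dy=+3->C; (2,6):dx=-2,dy=-4->C; (2,7):dx=+2,dy=-1->D; (3,4):dx=-2,dy=-5->C
  (3,5):dx=-5,dy=-6->C; (3,6):dx=-8,dy=-13->C; (3,7):dx=-4,dy=-10->C; (4,5):dx=-3,dy=-1->C
  (4,6):dx=-6,dy=-8->C; (4,7):dx=-2,dy=-5->C; (5,6):dx=-3,dy=-7->C; (5,7):dx=+1,dy=-4->D
  (6,7):dx=+4,dy=+3->C
Step 2: C = 18, D = 3, total pairs = 21.
Step 3: tau = (C - D)/(n(n-1)/2) = (18 - 3)/21 = 0.714286.
Step 4: Exact two-sided p-value (enumerate n! = 5040 permutations of y under H0): p = 0.030159.
Step 5: alpha = 0.05. reject H0.

tau_b = 0.7143 (C=18, D=3), p = 0.030159, reject H0.


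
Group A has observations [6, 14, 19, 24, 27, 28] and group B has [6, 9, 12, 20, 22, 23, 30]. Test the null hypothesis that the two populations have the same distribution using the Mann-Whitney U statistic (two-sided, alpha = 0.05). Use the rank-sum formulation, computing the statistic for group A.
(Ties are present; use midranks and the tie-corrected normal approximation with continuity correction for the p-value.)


Step 1: Combine and sort all 13 observations; assign midranks.
sorted (value, group): (6,X), (6,Y), (9,Y), (12,Y), (14,X), (19,X), (20,Y), (22,Y), (23,Y), (24,X), (27,X), (28,X), (30,Y)
ranks: 6->1.5, 6->1.5, 9->3, 12->4, 14->5, 19->6, 20->7, 22->8, 23->9, 24->10, 27->11, 28->12, 30->13
Step 2: Rank sum for X: R1 = 1.5 + 5 + 6 + 10 + 11 + 12 = 45.5.
Step 3: U_X = R1 - n1(n1+1)/2 = 45.5 - 6*7/2 = 45.5 - 21 = 24.5.
       U_Y = n1*n2 - U_X = 42 - 24.5 = 17.5.
Step 4: Ties are present, so use the tie-corrected normal approximation (with continuity correction) for the p-value.
Step 5: p-value = 0.667806; compare to alpha = 0.05. fail to reject H0.

U_X = 24.5, p = 0.667806, fail to reject H0 at alpha = 0.05.


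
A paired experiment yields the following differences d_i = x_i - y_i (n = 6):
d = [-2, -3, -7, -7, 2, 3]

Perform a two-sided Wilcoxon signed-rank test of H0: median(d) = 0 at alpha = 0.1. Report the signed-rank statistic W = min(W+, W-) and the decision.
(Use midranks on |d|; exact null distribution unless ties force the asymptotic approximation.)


Step 1: Drop any zero differences (none here) and take |d_i|.
|d| = [2, 3, 7, 7, 2, 3]
Step 2: Midrank |d_i| (ties get averaged ranks).
ranks: |2|->1.5, |3|->3.5, |7|->5.5, |7|->5.5, |2|->1.5, |3|->3.5
Step 3: Attach original signs; sum ranks with positive sign and with negative sign.
W+ = 1.5 + 3.5 = 5
W- = 1.5 + 3.5 + 5.5 + 5.5 = 16
(Check: W+ + W- = 21 should equal n(n+1)/2 = 21.)
Step 4: Test statistic W = min(W+, W-) = 5.
Step 5: Ties in |d|, so use the tie-corrected normal approximation.
        E[W] = n(n+1)/4 = 6*7/4 = 10.5.
        Tie groups: |d|=2 (t=2), |d|=3 (t=2), |d|=7 (t=2); sum(t^3 - t) = 18.
        Var[W] = n(n+1)(2n+1)/24 - sum(t^3-t)/48 = 546/24 - 18/48 = 22.375.
        z = (W - E[W]) / sqrt(Var[W]) = (5 - 10.5) / 4.7302 = -1.1627.
        Two-sided p = 2*Phi(z) = 0.244937.
Step 6: alpha = 0.1. fail to reject H0.

W+ = 5, W- = 16, W = min = 5, p = 0.244937, fail to reject H0.


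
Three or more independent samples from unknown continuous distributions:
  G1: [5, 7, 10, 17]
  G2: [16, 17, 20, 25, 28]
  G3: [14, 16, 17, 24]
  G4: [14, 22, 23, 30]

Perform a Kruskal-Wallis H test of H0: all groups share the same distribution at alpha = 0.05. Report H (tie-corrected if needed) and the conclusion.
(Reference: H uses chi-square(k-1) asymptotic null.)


Step 1: Combine all N = 17 observations and assign midranks.
sorted (value, group, rank): (5,G1,1), (7,G1,2), (10,G1,3), (14,G3,4.5), (14,G4,4.5), (16,G2,6.5), (16,G3,6.5), (17,G1,9), (17,G2,9), (17,G3,9), (20,G2,11), (22,G4,12), (23,G4,13), (24,G3,14), (25,G2,15), (28,G2,16), (30,G4,17)
Step 2: Sum ranks within each group.
R_1 = 15 (n_1 = 4)
R_2 = 57.5 (n_2 = 5)
R_3 = 34 (n_3 = 4)
R_4 = 46.5 (n_4 = 4)
Step 3: H = 12/(N(N+1)) * sum(R_i^2/n_i) - 3(N+1)
     = 12/(17*18) * (15^2/4 + 57.5^2/5 + 34^2/4 + 46.5^2/4) - 3*18
     = 0.039216 * 1547.06 - 54
     = 6.669118.
Step 4: Ties present; correction factor C = 1 - 36/(17^3 - 17) = 0.992647. Corrected H = 6.669118 / 0.992647 = 6.718519.
Step 5: Under H0, H ~ chi^2(3); p-value = 0.081432.
Step 6: alpha = 0.05. fail to reject H0.

H = 6.7185, df = 3, p = 0.081432, fail to reject H0.


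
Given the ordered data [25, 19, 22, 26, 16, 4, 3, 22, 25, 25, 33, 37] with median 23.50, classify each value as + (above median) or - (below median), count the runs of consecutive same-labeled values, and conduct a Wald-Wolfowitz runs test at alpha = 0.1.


Step 1: Compute median = 23.50; label A = above, B = below.
Labels in order: ABBABBBBAAAA  (n_A = 6, n_B = 6)
Step 2: Count runs R = 5.
Step 3: Under H0 (random ordering), E[R] = 2*n_A*n_B/(n_A+n_B) + 1 = 2*6*6/12 + 1 = 7.0000.
        Var[R] = 2*n_A*n_B*(2*n_A*n_B - n_A - n_B) / ((n_A+n_B)^2 * (n_A+n_B-1)) = 4320/1584 = 2.7273.
        SD[R] = 1.6514.
Step 4: Continuity-corrected z = (R + 0.5 - E[R]) / SD[R] = (5 + 0.5 - 7.0000) / 1.6514 = -0.9083.
Step 5: Two-sided p-value via normal approximation = 2*(1 - Phi(|z|)) = 0.363722.
Step 6: alpha = 0.1. fail to reject H0.

R = 5, z = -0.9083, p = 0.363722, fail to reject H0.


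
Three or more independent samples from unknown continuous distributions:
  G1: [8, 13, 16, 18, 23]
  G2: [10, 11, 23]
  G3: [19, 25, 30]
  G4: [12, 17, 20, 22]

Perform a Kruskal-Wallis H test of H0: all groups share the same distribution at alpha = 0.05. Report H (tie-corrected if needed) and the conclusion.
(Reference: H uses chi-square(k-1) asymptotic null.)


Step 1: Combine all N = 15 observations and assign midranks.
sorted (value, group, rank): (8,G1,1), (10,G2,2), (11,G2,3), (12,G4,4), (13,G1,5), (16,G1,6), (17,G4,7), (18,G1,8), (19,G3,9), (20,G4,10), (22,G4,11), (23,G1,12.5), (23,G2,12.5), (25,G3,14), (30,G3,15)
Step 2: Sum ranks within each group.
R_1 = 32.5 (n_1 = 5)
R_2 = 17.5 (n_2 = 3)
R_3 = 38 (n_3 = 3)
R_4 = 32 (n_4 = 4)
Step 3: H = 12/(N(N+1)) * sum(R_i^2/n_i) - 3(N+1)
     = 12/(15*16) * (32.5^2/5 + 17.5^2/3 + 38^2/3 + 32^2/4) - 3*16
     = 0.050000 * 1050.67 - 48
     = 4.533333.
Step 4: Ties present; correction factor C = 1 - 6/(15^3 - 15) = 0.998214. Corrected H = 4.533333 / 0.998214 = 4.541443.
Step 5: Under H0, H ~ chi^2(3); p-value = 0.208623.
Step 6: alpha = 0.05. fail to reject H0.

H = 4.5414, df = 3, p = 0.208623, fail to reject H0.


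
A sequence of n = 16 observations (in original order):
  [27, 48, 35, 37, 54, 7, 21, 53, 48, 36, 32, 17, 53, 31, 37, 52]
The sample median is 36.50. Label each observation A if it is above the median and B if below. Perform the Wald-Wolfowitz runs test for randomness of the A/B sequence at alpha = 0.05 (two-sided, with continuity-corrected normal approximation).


Step 1: Compute median = 36.50; label A = above, B = below.
Labels in order: BABAABBAABBBABAA  (n_A = 8, n_B = 8)
Step 2: Count runs R = 10.
Step 3: Under H0 (random ordering), E[R] = 2*n_A*n_B/(n_A+n_B) + 1 = 2*8*8/16 + 1 = 9.0000.
        Var[R] = 2*n_A*n_B*(2*n_A*n_B - n_A - n_B) / ((n_A+n_B)^2 * (n_A+n_B-1)) = 14336/3840 = 3.7333.
        SD[R] = 1.9322.
Step 4: Continuity-corrected z = (R - 0.5 - E[R]) / SD[R] = (10 - 0.5 - 9.0000) / 1.9322 = 0.2588.
Step 5: Two-sided p-value via normal approximation = 2*(1 - Phi(|z|)) = 0.795809.
Step 6: alpha = 0.05. fail to reject H0.

R = 10, z = 0.2588, p = 0.795809, fail to reject H0.


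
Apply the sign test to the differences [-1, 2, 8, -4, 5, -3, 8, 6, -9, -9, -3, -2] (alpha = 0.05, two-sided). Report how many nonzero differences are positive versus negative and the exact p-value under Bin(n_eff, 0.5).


Step 1: Discard zero differences. Original n = 12; n_eff = number of nonzero differences = 12.
Nonzero differences (with sign): -1, +2, +8, -4, +5, -3, +8, +6, -9, -9, -3, -2
Step 2: Count signs: positive = 5, negative = 7.
Step 3: Under H0: P(positive) = 0.5, so the number of positives S ~ Bin(12, 0.5).
Step 4: Two-sided exact p-value = sum of Bin(12,0.5) probabilities at or below the observed probability = 0.774414.
Step 5: alpha = 0.05. fail to reject H0.

n_eff = 12, pos = 5, neg = 7, p = 0.774414, fail to reject H0.


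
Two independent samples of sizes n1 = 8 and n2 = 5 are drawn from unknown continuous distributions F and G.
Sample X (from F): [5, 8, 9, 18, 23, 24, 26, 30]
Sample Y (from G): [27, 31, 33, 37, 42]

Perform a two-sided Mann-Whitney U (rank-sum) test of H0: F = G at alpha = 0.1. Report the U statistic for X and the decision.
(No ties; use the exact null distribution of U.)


Step 1: Combine and sort all 13 observations; assign midranks.
sorted (value, group): (5,X), (8,X), (9,X), (18,X), (23,X), (24,X), (26,X), (27,Y), (30,X), (31,Y), (33,Y), (37,Y), (42,Y)
ranks: 5->1, 8->2, 9->3, 18->4, 23->5, 24->6, 26->7, 27->8, 30->9, 31->10, 33->11, 37->12, 42->13
Step 2: Rank sum for X: R1 = 1 + 2 + 3 + 4 + 5 + 6 + 7 + 9 = 37.
Step 3: U_X = R1 - n1(n1+1)/2 = 37 - 8*9/2 = 37 - 36 = 1.
       U_Y = n1*n2 - U_X = 40 - 1 = 39.
Step 4: No ties, so the exact null distribution of U (based on enumerating the C(13,8) = 1287 equally likely rank assignments) gives the two-sided p-value.
Step 5: p-value = 0.003108; compare to alpha = 0.1. reject H0.

U_X = 1, p = 0.003108, reject H0 at alpha = 0.1.


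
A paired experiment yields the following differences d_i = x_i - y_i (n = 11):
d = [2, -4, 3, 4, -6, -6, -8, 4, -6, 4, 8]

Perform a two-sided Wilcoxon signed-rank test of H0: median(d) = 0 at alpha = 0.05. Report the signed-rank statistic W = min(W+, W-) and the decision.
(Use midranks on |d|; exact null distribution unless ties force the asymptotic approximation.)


Step 1: Drop any zero differences (none here) and take |d_i|.
|d| = [2, 4, 3, 4, 6, 6, 8, 4, 6, 4, 8]
Step 2: Midrank |d_i| (ties get averaged ranks).
ranks: |2|->1, |4|->4.5, |3|->2, |4|->4.5, |6|->8, |6|->8, |8|->10.5, |4|->4.5, |6|->8, |4|->4.5, |8|->10.5
Step 3: Attach original signs; sum ranks with positive sign and with negative sign.
W+ = 1 + 2 + 4.5 + 4.5 + 4.5 + 10.5 = 27
W- = 4.5 + 8 + 8 + 10.5 + 8 = 39
(Check: W+ + W- = 66 should equal n(n+1)/2 = 66.)
Step 4: Test statistic W = min(W+, W-) = 27.
Step 5: Ties in |d|, so use the tie-corrected normal approximation.
        E[W] = n(n+1)/4 = 11*12/4 = 33.
        Tie groups: |d|=4 (t=4), |d|=6 (t=3), |d|=8 (t=2); sum(t^3 - t) = 90.
        Var[W] = n(n+1)(2n+1)/24 - sum(t^3-t)/48 = 3036/24 - 90/48 = 124.625.
        z = (W - E[W]) / sqrt(Var[W]) = (27 - 33) / 11.1636 = -0.5375.
        Two-sided p = 2*Phi(z) = 0.590948.
Step 6: alpha = 0.05. fail to reject H0.

W+ = 27, W- = 39, W = min = 27, p = 0.590948, fail to reject H0.


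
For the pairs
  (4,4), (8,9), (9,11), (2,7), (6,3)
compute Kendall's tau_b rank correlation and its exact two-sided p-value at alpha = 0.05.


Step 1: Enumerate the 10 unordered pairs (i,j) with i<j and classify each by sign(x_j-x_i) * sign(y_j-y_i).
  (1,2):dx=+4,dy=+5->C; (1,3):dx=+5,dy=+7->C; (1,4):dx=-2,dy=+3->D; (1,5):dx=+2,dy=-1->D
  (2,3):dx=+1,dy=+2->C; (2,4):dx=-6,dy=-2->C; (2,5):dx=-2,dy=-6->C; (3,4):dx=-7,dy=-4->C
  (3,5):dx=-3,dy=-8->C; (4,5):dx=+4,dy=-4->D
Step 2: C = 7, D = 3, total pairs = 10.
Step 3: tau = (C - D)/(n(n-1)/2) = (7 - 3)/10 = 0.400000.
Step 4: Exact two-sided p-value (enumerate n! = 120 permutations of y under H0): p = 0.483333.
Step 5: alpha = 0.05. fail to reject H0.

tau_b = 0.4000 (C=7, D=3), p = 0.483333, fail to reject H0.


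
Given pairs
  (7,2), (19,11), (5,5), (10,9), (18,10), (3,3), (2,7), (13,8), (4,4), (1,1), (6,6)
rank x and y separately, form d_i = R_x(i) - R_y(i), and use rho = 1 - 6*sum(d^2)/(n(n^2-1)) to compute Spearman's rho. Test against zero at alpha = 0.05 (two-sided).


Step 1: Rank x and y separately (midranks; no ties here).
rank(x): 7->7, 19->11, 5->5, 10->8, 18->10, 3->3, 2->2, 13->9, 4->4, 1->1, 6->6
rank(y): 2->2, 11->11, 5->5, 9->9, 10->10, 3->3, 7->7, 8->8, 4->4, 1->1, 6->6
Step 2: d_i = R_x(i) - R_y(i); compute d_i^2.
  (7-2)^2=25, (11-11)^2=0, (5-5)^2=0, (8-9)^2=1, (10-10)^2=0, (3-3)^2=0, (2-7)^2=25, (9-8)^2=1, (4-4)^2=0, (1-1)^2=0, (6-6)^2=0
sum(d^2) = 52.
Step 3: rho = 1 - 6*52 / (11*(11^2 - 1)) = 1 - 312/1320 = 0.763636.
Step 4: Under H0, t = rho * sqrt((n-2)/(1-rho^2)) = 3.5482 ~ t(9).
Step 5: Two-sided p-value from the t-distribution with 9 df = 0.006233.
Step 6: alpha = 0.05. reject H0.

rho = 0.7636, p = 0.006233, reject H0 at alpha = 0.05.


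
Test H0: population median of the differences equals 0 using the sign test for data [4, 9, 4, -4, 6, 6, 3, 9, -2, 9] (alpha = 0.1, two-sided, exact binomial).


Step 1: Discard zero differences. Original n = 10; n_eff = number of nonzero differences = 10.
Nonzero differences (with sign): +4, +9, +4, -4, +6, +6, +3, +9, -2, +9
Step 2: Count signs: positive = 8, negative = 2.
Step 3: Under H0: P(positive) = 0.5, so the number of positives S ~ Bin(10, 0.5).
Step 4: Two-sided exact p-value = sum of Bin(10,0.5) probabilities at or below the observed probability = 0.109375.
Step 5: alpha = 0.1. fail to reject H0.

n_eff = 10, pos = 8, neg = 2, p = 0.109375, fail to reject H0.


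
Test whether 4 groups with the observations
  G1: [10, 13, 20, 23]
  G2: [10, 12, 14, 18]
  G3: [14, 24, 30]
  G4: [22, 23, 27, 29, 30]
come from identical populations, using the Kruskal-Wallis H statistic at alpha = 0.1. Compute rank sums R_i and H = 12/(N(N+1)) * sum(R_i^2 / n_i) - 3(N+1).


Step 1: Combine all N = 16 observations and assign midranks.
sorted (value, group, rank): (10,G1,1.5), (10,G2,1.5), (12,G2,3), (13,G1,4), (14,G2,5.5), (14,G3,5.5), (18,G2,7), (20,G1,8), (22,G4,9), (23,G1,10.5), (23,G4,10.5), (24,G3,12), (27,G4,13), (29,G4,14), (30,G3,15.5), (30,G4,15.5)
Step 2: Sum ranks within each group.
R_1 = 24 (n_1 = 4)
R_2 = 17 (n_2 = 4)
R_3 = 33 (n_3 = 3)
R_4 = 62 (n_4 = 5)
Step 3: H = 12/(N(N+1)) * sum(R_i^2/n_i) - 3(N+1)
     = 12/(16*17) * (24^2/4 + 17^2/4 + 33^2/3 + 62^2/5) - 3*17
     = 0.044118 * 1348.05 - 51
     = 8.472794.
Step 4: Ties present; correction factor C = 1 - 24/(16^3 - 16) = 0.994118. Corrected H = 8.472794 / 0.994118 = 8.522929.
Step 5: Under H0, H ~ chi^2(3); p-value = 0.036355.
Step 6: alpha = 0.1. reject H0.

H = 8.5229, df = 3, p = 0.036355, reject H0.


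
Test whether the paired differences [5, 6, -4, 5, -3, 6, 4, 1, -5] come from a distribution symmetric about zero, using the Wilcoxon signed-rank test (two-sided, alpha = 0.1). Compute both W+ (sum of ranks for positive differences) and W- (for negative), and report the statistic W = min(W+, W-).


Step 1: Drop any zero differences (none here) and take |d_i|.
|d| = [5, 6, 4, 5, 3, 6, 4, 1, 5]
Step 2: Midrank |d_i| (ties get averaged ranks).
ranks: |5|->6, |6|->8.5, |4|->3.5, |5|->6, |3|->2, |6|->8.5, |4|->3.5, |1|->1, |5|->6
Step 3: Attach original signs; sum ranks with positive sign and with negative sign.
W+ = 6 + 8.5 + 6 + 8.5 + 3.5 + 1 = 33.5
W- = 3.5 + 2 + 6 = 11.5
(Check: W+ + W- = 45 should equal n(n+1)/2 = 45.)
Step 4: Test statistic W = min(W+, W-) = 11.5.
Step 5: Ties in |d|, so use the tie-corrected normal approximation.
        E[W] = n(n+1)/4 = 9*10/4 = 22.5.
        Tie groups: |d|=4 (t=2), |d|=5 (t=3), |d|=6 (t=2); sum(t^3 - t) = 36.
        Var[W] = n(n+1)(2n+1)/24 - sum(t^3-t)/48 = 1710/24 - 36/48 = 70.5.
        z = (W - E[W]) / sqrt(Var[W]) = (11.5 - 22.5) / 8.3964 = -1.3101.
        Two-sided p = 2*Phi(z) = 0.190168.
Step 6: alpha = 0.1. fail to reject H0.

W+ = 33.5, W- = 11.5, W = min = 11.5, p = 0.190168, fail to reject H0.


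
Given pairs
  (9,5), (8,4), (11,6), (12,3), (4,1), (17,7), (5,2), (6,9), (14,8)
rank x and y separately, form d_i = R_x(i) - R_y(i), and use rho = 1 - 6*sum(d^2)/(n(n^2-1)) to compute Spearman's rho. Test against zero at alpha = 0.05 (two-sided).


Step 1: Rank x and y separately (midranks; no ties here).
rank(x): 9->5, 8->4, 11->6, 12->7, 4->1, 17->9, 5->2, 6->3, 14->8
rank(y): 5->5, 4->4, 6->6, 3->3, 1->1, 7->7, 2->2, 9->9, 8->8
Step 2: d_i = R_x(i) - R_y(i); compute d_i^2.
  (5-5)^2=0, (4-4)^2=0, (6-6)^2=0, (7-3)^2=16, (1-1)^2=0, (9-7)^2=4, (2-2)^2=0, (3-9)^2=36, (8-8)^2=0
sum(d^2) = 56.
Step 3: rho = 1 - 6*56 / (9*(9^2 - 1)) = 1 - 336/720 = 0.533333.
Step 4: Under H0, t = rho * sqrt((n-2)/(1-rho^2)) = 1.6681 ~ t(7).
Step 5: Two-sided p-value from the t-distribution with 7 df = 0.139227.
Step 6: alpha = 0.05. fail to reject H0.

rho = 0.5333, p = 0.139227, fail to reject H0 at alpha = 0.05.


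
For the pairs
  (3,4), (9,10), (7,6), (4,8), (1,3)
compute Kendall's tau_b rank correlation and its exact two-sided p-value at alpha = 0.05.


Step 1: Enumerate the 10 unordered pairs (i,j) with i<j and classify each by sign(x_j-x_i) * sign(y_j-y_i).
  (1,2):dx=+6,dy=+6->C; (1,3):dx=+4,dy=+2->C; (1,4):dx=+1,dy=+4->C; (1,5):dx=-2,dy=-1->C
  (2,3):dx=-2,dy=-4->C; (2,4):dx=-5,dy=-2->C; (2,5):dx=-8,dy=-7->C; (3,4):dx=-3,dy=+2->D
  (3,5):dx=-6,dy=-3->C; (4,5):dx=-3,dy=-5->C
Step 2: C = 9, D = 1, total pairs = 10.
Step 3: tau = (C - D)/(n(n-1)/2) = (9 - 1)/10 = 0.800000.
Step 4: Exact two-sided p-value (enumerate n! = 120 permutations of y under H0): p = 0.083333.
Step 5: alpha = 0.05. fail to reject H0.

tau_b = 0.8000 (C=9, D=1), p = 0.083333, fail to reject H0.


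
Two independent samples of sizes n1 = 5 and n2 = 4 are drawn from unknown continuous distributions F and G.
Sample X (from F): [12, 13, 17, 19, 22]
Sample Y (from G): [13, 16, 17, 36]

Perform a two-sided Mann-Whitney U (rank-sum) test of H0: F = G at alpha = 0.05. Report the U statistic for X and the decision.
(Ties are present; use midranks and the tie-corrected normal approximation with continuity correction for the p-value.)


Step 1: Combine and sort all 9 observations; assign midranks.
sorted (value, group): (12,X), (13,X), (13,Y), (16,Y), (17,X), (17,Y), (19,X), (22,X), (36,Y)
ranks: 12->1, 13->2.5, 13->2.5, 16->4, 17->5.5, 17->5.5, 19->7, 22->8, 36->9
Step 2: Rank sum for X: R1 = 1 + 2.5 + 5.5 + 7 + 8 = 24.
Step 3: U_X = R1 - n1(n1+1)/2 = 24 - 5*6/2 = 24 - 15 = 9.
       U_Y = n1*n2 - U_X = 20 - 9 = 11.
Step 4: Ties are present, so use the tie-corrected normal approximation (with continuity correction) for the p-value.
Step 5: p-value = 0.901705; compare to alpha = 0.05. fail to reject H0.

U_X = 9, p = 0.901705, fail to reject H0 at alpha = 0.05.


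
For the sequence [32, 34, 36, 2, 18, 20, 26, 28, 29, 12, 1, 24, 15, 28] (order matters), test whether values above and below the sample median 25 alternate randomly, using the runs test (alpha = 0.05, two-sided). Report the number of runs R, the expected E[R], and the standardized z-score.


Step 1: Compute median = 25; label A = above, B = below.
Labels in order: AAABBBAAABBBBA  (n_A = 7, n_B = 7)
Step 2: Count runs R = 5.
Step 3: Under H0 (random ordering), E[R] = 2*n_A*n_B/(n_A+n_B) + 1 = 2*7*7/14 + 1 = 8.0000.
        Var[R] = 2*n_A*n_B*(2*n_A*n_B - n_A - n_B) / ((n_A+n_B)^2 * (n_A+n_B-1)) = 8232/2548 = 3.2308.
        SD[R] = 1.7974.
Step 4: Continuity-corrected z = (R + 0.5 - E[R]) / SD[R] = (5 + 0.5 - 8.0000) / 1.7974 = -1.3909.
Step 5: Two-sided p-value via normal approximation = 2*(1 - Phi(|z|)) = 0.164264.
Step 6: alpha = 0.05. fail to reject H0.

R = 5, z = -1.3909, p = 0.164264, fail to reject H0.


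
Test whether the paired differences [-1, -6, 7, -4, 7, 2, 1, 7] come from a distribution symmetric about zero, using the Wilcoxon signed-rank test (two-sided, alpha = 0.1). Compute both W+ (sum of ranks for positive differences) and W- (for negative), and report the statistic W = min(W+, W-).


Step 1: Drop any zero differences (none here) and take |d_i|.
|d| = [1, 6, 7, 4, 7, 2, 1, 7]
Step 2: Midrank |d_i| (ties get averaged ranks).
ranks: |1|->1.5, |6|->5, |7|->7, |4|->4, |7|->7, |2|->3, |1|->1.5, |7|->7
Step 3: Attach original signs; sum ranks with positive sign and with negative sign.
W+ = 7 + 7 + 3 + 1.5 + 7 = 25.5
W- = 1.5 + 5 + 4 = 10.5
(Check: W+ + W- = 36 should equal n(n+1)/2 = 36.)
Step 4: Test statistic W = min(W+, W-) = 10.5.
Step 5: Ties in |d|, so use the tie-corrected normal approximation.
        E[W] = n(n+1)/4 = 8*9/4 = 18.
        Tie groups: |d|=1 (t=2), |d|=7 (t=3); sum(t^3 - t) = 30.
        Var[W] = n(n+1)(2n+1)/24 - sum(t^3-t)/48 = 1224/24 - 30/48 = 50.375.
        z = (W - E[W]) / sqrt(Var[W]) = (10.5 - 18) / 7.0975 = -1.0567.
        Two-sided p = 2*Phi(z) = 0.290646.
Step 6: alpha = 0.1. fail to reject H0.

W+ = 25.5, W- = 10.5, W = min = 10.5, p = 0.290646, fail to reject H0.


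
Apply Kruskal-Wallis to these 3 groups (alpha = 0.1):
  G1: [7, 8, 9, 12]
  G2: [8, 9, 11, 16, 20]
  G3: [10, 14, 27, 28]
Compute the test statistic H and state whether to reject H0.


Step 1: Combine all N = 13 observations and assign midranks.
sorted (value, group, rank): (7,G1,1), (8,G1,2.5), (8,G2,2.5), (9,G1,4.5), (9,G2,4.5), (10,G3,6), (11,G2,7), (12,G1,8), (14,G3,9), (16,G2,10), (20,G2,11), (27,G3,12), (28,G3,13)
Step 2: Sum ranks within each group.
R_1 = 16 (n_1 = 4)
R_2 = 35 (n_2 = 5)
R_3 = 40 (n_3 = 4)
Step 3: H = 12/(N(N+1)) * sum(R_i^2/n_i) - 3(N+1)
     = 12/(13*14) * (16^2/4 + 35^2/5 + 40^2/4) - 3*14
     = 0.065934 * 709 - 42
     = 4.747253.
Step 4: Ties present; correction factor C = 1 - 12/(13^3 - 13) = 0.994505. Corrected H = 4.747253 / 0.994505 = 4.773481.
Step 5: Under H0, H ~ chi^2(2); p-value = 0.091929.
Step 6: alpha = 0.1. reject H0.

H = 4.7735, df = 2, p = 0.091929, reject H0.


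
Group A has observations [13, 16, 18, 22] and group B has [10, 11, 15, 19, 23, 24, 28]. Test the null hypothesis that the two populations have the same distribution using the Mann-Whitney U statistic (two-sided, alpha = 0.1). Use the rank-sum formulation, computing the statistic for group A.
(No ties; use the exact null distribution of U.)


Step 1: Combine and sort all 11 observations; assign midranks.
sorted (value, group): (10,Y), (11,Y), (13,X), (15,Y), (16,X), (18,X), (19,Y), (22,X), (23,Y), (24,Y), (28,Y)
ranks: 10->1, 11->2, 13->3, 15->4, 16->5, 18->6, 19->7, 22->8, 23->9, 24->10, 28->11
Step 2: Rank sum for X: R1 = 3 + 5 + 6 + 8 = 22.
Step 3: U_X = R1 - n1(n1+1)/2 = 22 - 4*5/2 = 22 - 10 = 12.
       U_Y = n1*n2 - U_X = 28 - 12 = 16.
Step 4: No ties, so the exact null distribution of U (based on enumerating the C(11,4) = 330 equally likely rank assignments) gives the two-sided p-value.
Step 5: p-value = 0.787879; compare to alpha = 0.1. fail to reject H0.

U_X = 12, p = 0.787879, fail to reject H0 at alpha = 0.1.


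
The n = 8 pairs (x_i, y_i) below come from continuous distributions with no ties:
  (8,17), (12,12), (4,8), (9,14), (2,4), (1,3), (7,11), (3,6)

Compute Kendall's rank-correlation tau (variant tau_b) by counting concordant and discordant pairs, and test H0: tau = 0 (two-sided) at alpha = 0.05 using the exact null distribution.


Step 1: Enumerate the 28 unordered pairs (i,j) with i<j and classify each by sign(x_j-x_i) * sign(y_j-y_i).
  (1,2):dx=+4,dy=-5->D; (1,3):dx=-4,dy=-9->C; (1,4):dx=+1,dy=-3->D; (1,5):dx=-6,dy=-13->C
  (1,6):dx=-7,dy=-14->C; (1,7):dx=-1,dy=-6->C; (1,8):dx=-5,dy=-11->C; (2,3):dx=-8,dy=-4->C
  (2,4):dx=-3,dy=+2->D; (2,5):dx=-10,dy=-8->C; (2,6):dx=-11,dy=-9->C; (2,7):dx=-5,dy=-1->C
  (2,8):dx=-9,dy=-6->C; (3,4):dx=+5,dy=+6->C; (3,5):dx=-2,dy=-4->C; (3,6):dx=-3,dy=-5->C
  (3,7):dx=+3,dy=+3->C; (3,8):dx=-1,dy=-2->C; (4,5):dx=-7,dy=-10->C; (4,6):dx=-8,dy=-11->C
  (4,7):dx=-2,dy=-3->C; (4,8):dx=-6,dy=-8->C; (5,6):dx=-1,dy=-1->C; (5,7):dx=+5,dy=+7->C
  (5,8):dx=+1,dy=+2->C; (6,7):dx=+6,dy=+8->C; (6,8):dx=+2,dy=+3->C; (7,8):dx=-4,dy=-5->C
Step 2: C = 25, D = 3, total pairs = 28.
Step 3: tau = (C - D)/(n(n-1)/2) = (25 - 3)/28 = 0.785714.
Step 4: Exact two-sided p-value (enumerate n! = 40320 permutations of y under H0): p = 0.005506.
Step 5: alpha = 0.05. reject H0.

tau_b = 0.7857 (C=25, D=3), p = 0.005506, reject H0.


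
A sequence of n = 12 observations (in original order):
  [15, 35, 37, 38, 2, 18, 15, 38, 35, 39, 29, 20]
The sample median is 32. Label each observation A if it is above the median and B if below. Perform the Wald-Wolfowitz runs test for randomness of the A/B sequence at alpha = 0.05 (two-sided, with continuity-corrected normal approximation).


Step 1: Compute median = 32; label A = above, B = below.
Labels in order: BAAABBBAAABB  (n_A = 6, n_B = 6)
Step 2: Count runs R = 5.
Step 3: Under H0 (random ordering), E[R] = 2*n_A*n_B/(n_A+n_B) + 1 = 2*6*6/12 + 1 = 7.0000.
        Var[R] = 2*n_A*n_B*(2*n_A*n_B - n_A - n_B) / ((n_A+n_B)^2 * (n_A+n_B-1)) = 4320/1584 = 2.7273.
        SD[R] = 1.6514.
Step 4: Continuity-corrected z = (R + 0.5 - E[R]) / SD[R] = (5 + 0.5 - 7.0000) / 1.6514 = -0.9083.
Step 5: Two-sided p-value via normal approximation = 2*(1 - Phi(|z|)) = 0.363722.
Step 6: alpha = 0.05. fail to reject H0.

R = 5, z = -0.9083, p = 0.363722, fail to reject H0.


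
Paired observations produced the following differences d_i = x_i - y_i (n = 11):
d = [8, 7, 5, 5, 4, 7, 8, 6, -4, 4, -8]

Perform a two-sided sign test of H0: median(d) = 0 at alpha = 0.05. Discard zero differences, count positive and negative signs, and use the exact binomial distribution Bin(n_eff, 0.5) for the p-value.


Step 1: Discard zero differences. Original n = 11; n_eff = number of nonzero differences = 11.
Nonzero differences (with sign): +8, +7, +5, +5, +4, +7, +8, +6, -4, +4, -8
Step 2: Count signs: positive = 9, negative = 2.
Step 3: Under H0: P(positive) = 0.5, so the number of positives S ~ Bin(11, 0.5).
Step 4: Two-sided exact p-value = sum of Bin(11,0.5) probabilities at or below the observed probability = 0.065430.
Step 5: alpha = 0.05. fail to reject H0.

n_eff = 11, pos = 9, neg = 2, p = 0.065430, fail to reject H0.


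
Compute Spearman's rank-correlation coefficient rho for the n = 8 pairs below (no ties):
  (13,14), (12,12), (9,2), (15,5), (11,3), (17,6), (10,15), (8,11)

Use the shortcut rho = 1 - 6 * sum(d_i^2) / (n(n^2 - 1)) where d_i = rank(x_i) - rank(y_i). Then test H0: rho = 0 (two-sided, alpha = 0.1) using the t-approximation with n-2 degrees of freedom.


Step 1: Rank x and y separately (midranks; no ties here).
rank(x): 13->6, 12->5, 9->2, 15->7, 11->4, 17->8, 10->3, 8->1
rank(y): 14->7, 12->6, 2->1, 5->3, 3->2, 6->4, 15->8, 11->5
Step 2: d_i = R_x(i) - R_y(i); compute d_i^2.
  (6-7)^2=1, (5-6)^2=1, (2-1)^2=1, (7-3)^2=16, (4-2)^2=4, (8-4)^2=16, (3-8)^2=25, (1-5)^2=16
sum(d^2) = 80.
Step 3: rho = 1 - 6*80 / (8*(8^2 - 1)) = 1 - 480/504 = 0.047619.
Step 4: Under H0, t = rho * sqrt((n-2)/(1-rho^2)) = 0.1168 ~ t(6).
Step 5: Two-sided p-value from the t-distribution with 6 df = 0.910849.
Step 6: alpha = 0.1. fail to reject H0.

rho = 0.0476, p = 0.910849, fail to reject H0 at alpha = 0.1.


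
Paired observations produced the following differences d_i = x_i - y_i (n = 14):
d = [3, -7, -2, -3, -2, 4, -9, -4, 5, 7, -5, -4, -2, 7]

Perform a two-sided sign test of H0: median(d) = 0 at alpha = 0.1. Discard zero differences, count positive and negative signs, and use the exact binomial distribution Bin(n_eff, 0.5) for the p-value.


Step 1: Discard zero differences. Original n = 14; n_eff = number of nonzero differences = 14.
Nonzero differences (with sign): +3, -7, -2, -3, -2, +4, -9, -4, +5, +7, -5, -4, -2, +7
Step 2: Count signs: positive = 5, negative = 9.
Step 3: Under H0: P(positive) = 0.5, so the number of positives S ~ Bin(14, 0.5).
Step 4: Two-sided exact p-value = sum of Bin(14,0.5) probabilities at or below the observed probability = 0.423950.
Step 5: alpha = 0.1. fail to reject H0.

n_eff = 14, pos = 5, neg = 9, p = 0.423950, fail to reject H0.


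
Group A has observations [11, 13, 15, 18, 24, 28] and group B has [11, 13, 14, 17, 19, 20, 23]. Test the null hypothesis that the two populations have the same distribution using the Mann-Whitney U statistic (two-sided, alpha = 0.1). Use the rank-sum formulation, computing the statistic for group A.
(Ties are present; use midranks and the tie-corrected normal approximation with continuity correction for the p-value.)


Step 1: Combine and sort all 13 observations; assign midranks.
sorted (value, group): (11,X), (11,Y), (13,X), (13,Y), (14,Y), (15,X), (17,Y), (18,X), (19,Y), (20,Y), (23,Y), (24,X), (28,X)
ranks: 11->1.5, 11->1.5, 13->3.5, 13->3.5, 14->5, 15->6, 17->7, 18->8, 19->9, 20->10, 23->11, 24->12, 28->13
Step 2: Rank sum for X: R1 = 1.5 + 3.5 + 6 + 8 + 12 + 13 = 44.
Step 3: U_X = R1 - n1(n1+1)/2 = 44 - 6*7/2 = 44 - 21 = 23.
       U_Y = n1*n2 - U_X = 42 - 23 = 19.
Step 4: Ties are present, so use the tie-corrected normal approximation (with continuity correction) for the p-value.
Step 5: p-value = 0.829863; compare to alpha = 0.1. fail to reject H0.

U_X = 23, p = 0.829863, fail to reject H0 at alpha = 0.1.


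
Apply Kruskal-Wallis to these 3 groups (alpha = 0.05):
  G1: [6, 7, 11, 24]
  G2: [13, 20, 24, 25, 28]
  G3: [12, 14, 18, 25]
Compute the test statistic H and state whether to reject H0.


Step 1: Combine all N = 13 observations and assign midranks.
sorted (value, group, rank): (6,G1,1), (7,G1,2), (11,G1,3), (12,G3,4), (13,G2,5), (14,G3,6), (18,G3,7), (20,G2,8), (24,G1,9.5), (24,G2,9.5), (25,G2,11.5), (25,G3,11.5), (28,G2,13)
Step 2: Sum ranks within each group.
R_1 = 15.5 (n_1 = 4)
R_2 = 47 (n_2 = 5)
R_3 = 28.5 (n_3 = 4)
Step 3: H = 12/(N(N+1)) * sum(R_i^2/n_i) - 3(N+1)
     = 12/(13*14) * (15.5^2/4 + 47^2/5 + 28.5^2/4) - 3*14
     = 0.065934 * 704.925 - 42
     = 4.478571.
Step 4: Ties present; correction factor C = 1 - 12/(13^3 - 13) = 0.994505. Corrected H = 4.478571 / 0.994505 = 4.503315.
Step 5: Under H0, H ~ chi^2(2); p-value = 0.105225.
Step 6: alpha = 0.05. fail to reject H0.

H = 4.5033, df = 2, p = 0.105225, fail to reject H0.


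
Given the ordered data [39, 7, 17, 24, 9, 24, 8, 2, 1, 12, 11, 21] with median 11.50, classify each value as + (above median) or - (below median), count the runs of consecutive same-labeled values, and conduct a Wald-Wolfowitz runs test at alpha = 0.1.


Step 1: Compute median = 11.50; label A = above, B = below.
Labels in order: ABAABABBBABA  (n_A = 6, n_B = 6)
Step 2: Count runs R = 9.
Step 3: Under H0 (random ordering), E[R] = 2*n_A*n_B/(n_A+n_B) + 1 = 2*6*6/12 + 1 = 7.0000.
        Var[R] = 2*n_A*n_B*(2*n_A*n_B - n_A - n_B) / ((n_A+n_B)^2 * (n_A+n_B-1)) = 4320/1584 = 2.7273.
        SD[R] = 1.6514.
Step 4: Continuity-corrected z = (R - 0.5 - E[R]) / SD[R] = (9 - 0.5 - 7.0000) / 1.6514 = 0.9083.
Step 5: Two-sided p-value via normal approximation = 2*(1 - Phi(|z|)) = 0.363722.
Step 6: alpha = 0.1. fail to reject H0.

R = 9, z = 0.9083, p = 0.363722, fail to reject H0.


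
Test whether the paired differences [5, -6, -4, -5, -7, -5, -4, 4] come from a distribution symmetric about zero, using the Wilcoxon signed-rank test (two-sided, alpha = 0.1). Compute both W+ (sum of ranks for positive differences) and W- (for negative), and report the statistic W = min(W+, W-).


Step 1: Drop any zero differences (none here) and take |d_i|.
|d| = [5, 6, 4, 5, 7, 5, 4, 4]
Step 2: Midrank |d_i| (ties get averaged ranks).
ranks: |5|->5, |6|->7, |4|->2, |5|->5, |7|->8, |5|->5, |4|->2, |4|->2
Step 3: Attach original signs; sum ranks with positive sign and with negative sign.
W+ = 5 + 2 = 7
W- = 7 + 2 + 5 + 8 + 5 + 2 = 29
(Check: W+ + W- = 36 should equal n(n+1)/2 = 36.)
Step 4: Test statistic W = min(W+, W-) = 7.
Step 5: Ties in |d|, so use the tie-corrected normal approximation.
        E[W] = n(n+1)/4 = 8*9/4 = 18.
        Tie groups: |d|=4 (t=3), |d|=5 (t=3); sum(t^3 - t) = 48.
        Var[W] = n(n+1)(2n+1)/24 - sum(t^3-t)/48 = 1224/24 - 48/48 = 50.
        z = (W - E[W]) / sqrt(Var[W]) = (7 - 18) / 7.0711 = -1.5556.
        Two-sided p = 2*Phi(z) = 0.119795.
Step 6: alpha = 0.1. fail to reject H0.

W+ = 7, W- = 29, W = min = 7, p = 0.119795, fail to reject H0.


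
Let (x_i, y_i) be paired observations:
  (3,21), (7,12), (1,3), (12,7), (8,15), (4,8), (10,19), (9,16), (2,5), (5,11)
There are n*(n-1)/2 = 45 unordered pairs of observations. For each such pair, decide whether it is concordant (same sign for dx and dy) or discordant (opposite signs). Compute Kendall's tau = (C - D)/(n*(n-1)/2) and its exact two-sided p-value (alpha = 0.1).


Step 1: Enumerate the 45 unordered pairs (i,j) with i<j and classify each by sign(x_j-x_i) * sign(y_j-y_i).
  (1,2):dx=+4,dy=-9->D; (1,3):dx=-2,dy=-18->C; (1,4):dx=+9,dy=-14->D; (1,5):dx=+5,dy=-6->D
  (1,6):dx=+1,dy=-13->D; (1,7):dx=+7,dy=-2->D; (1,8):dx=+6,dy=-5->D; (1,9):dx=-1,dy=-16->C
  (1,10):dx=+2,dy=-10->D; (2,3):dx=-6,dy=-9->C; (2,4):dx=+5,dy=-5->D; (2,5):dx=+1,dy=+3->C
  (2,6):dx=-3,dy=-4->C; (2,7):dx=+3,dy=+7->C; (2,8):dx=+2,dy=+4->C; (2,9):dx=-5,dy=-7->C
  (2,10):dx=-2,dy=-1->C; (3,4):dx=+11,dy=+4->C; (3,5):dx=+7,dy=+12->C; (3,6):dx=+3,dy=+5->C
  (3,7):dx=+9,dy=+16->C; (3,8):dx=+8,dy=+13->C; (3,9):dx=+1,dy=+2->C; (3,10):dx=+4,dy=+8->C
  (4,5):dx=-4,dy=+8->D; (4,6):dx=-8,dy=+1->D; (4,7):dx=-2,dy=+12->D; (4,8):dx=-3,dy=+9->D
  (4,9):dx=-10,dy=-2->C; (4,10):dx=-7,dy=+4->D; (5,6):dx=-4,dy=-7->C; (5,7):dx=+2,dy=+4->C
  (5,8):dx=+1,dy=+1->C; (5,9):dx=-6,dy=-10->C; (5,10):dx=-3,dy=-4->C; (6,7):dx=+6,dy=+11->C
  (6,8):dx=+5,dy=+8->C; (6,9):dx=-2,dy=-3->C; (6,10):dx=+1,dy=+3->C; (7,8):dx=-1,dy=-3->C
  (7,9):dx=-8,dy=-14->C; (7,10):dx=-5,dy=-8->C; (8,9):dx=-7,dy=-11->C; (8,10):dx=-4,dy=-5->C
  (9,10):dx=+3,dy=+6->C
Step 2: C = 32, D = 13, total pairs = 45.
Step 3: tau = (C - D)/(n(n-1)/2) = (32 - 13)/45 = 0.422222.
Step 4: Exact two-sided p-value (enumerate n! = 3628800 permutations of y under H0): p = 0.108313.
Step 5: alpha = 0.1. fail to reject H0.

tau_b = 0.4222 (C=32, D=13), p = 0.108313, fail to reject H0.


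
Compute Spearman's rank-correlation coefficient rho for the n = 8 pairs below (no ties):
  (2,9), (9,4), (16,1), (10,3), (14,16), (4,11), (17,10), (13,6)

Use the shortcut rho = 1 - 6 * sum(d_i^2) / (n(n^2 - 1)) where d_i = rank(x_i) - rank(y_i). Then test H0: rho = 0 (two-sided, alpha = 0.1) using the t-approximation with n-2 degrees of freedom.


Step 1: Rank x and y separately (midranks; no ties here).
rank(x): 2->1, 9->3, 16->7, 10->4, 14->6, 4->2, 17->8, 13->5
rank(y): 9->5, 4->3, 1->1, 3->2, 16->8, 11->7, 10->6, 6->4
Step 2: d_i = R_x(i) - R_y(i); compute d_i^2.
  (1-5)^2=16, (3-3)^2=0, (7-1)^2=36, (4-2)^2=4, (6-8)^2=4, (2-7)^2=25, (8-6)^2=4, (5-4)^2=1
sum(d^2) = 90.
Step 3: rho = 1 - 6*90 / (8*(8^2 - 1)) = 1 - 540/504 = -0.071429.
Step 4: Under H0, t = rho * sqrt((n-2)/(1-rho^2)) = -0.1754 ~ t(6).
Step 5: Two-sided p-value from the t-distribution with 6 df = 0.866526.
Step 6: alpha = 0.1. fail to reject H0.

rho = -0.0714, p = 0.866526, fail to reject H0 at alpha = 0.1.


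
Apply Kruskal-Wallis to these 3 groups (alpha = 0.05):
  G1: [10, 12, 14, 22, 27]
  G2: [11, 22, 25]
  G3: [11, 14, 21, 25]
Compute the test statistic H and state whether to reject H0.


Step 1: Combine all N = 12 observations and assign midranks.
sorted (value, group, rank): (10,G1,1), (11,G2,2.5), (11,G3,2.5), (12,G1,4), (14,G1,5.5), (14,G3,5.5), (21,G3,7), (22,G1,8.5), (22,G2,8.5), (25,G2,10.5), (25,G3,10.5), (27,G1,12)
Step 2: Sum ranks within each group.
R_1 = 31 (n_1 = 5)
R_2 = 21.5 (n_2 = 3)
R_3 = 25.5 (n_3 = 4)
Step 3: H = 12/(N(N+1)) * sum(R_i^2/n_i) - 3(N+1)
     = 12/(12*13) * (31^2/5 + 21.5^2/3 + 25.5^2/4) - 3*13
     = 0.076923 * 508.846 - 39
     = 0.141987.
Step 4: Ties present; correction factor C = 1 - 24/(12^3 - 12) = 0.986014. Corrected H = 0.141987 / 0.986014 = 0.144001.
Step 5: Under H0, H ~ chi^2(2); p-value = 0.930530.
Step 6: alpha = 0.05. fail to reject H0.

H = 0.1440, df = 2, p = 0.930530, fail to reject H0.


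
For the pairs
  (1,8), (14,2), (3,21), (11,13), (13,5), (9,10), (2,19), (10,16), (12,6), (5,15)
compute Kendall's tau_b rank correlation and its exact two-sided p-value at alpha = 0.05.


Step 1: Enumerate the 45 unordered pairs (i,j) with i<j and classify each by sign(x_j-x_i) * sign(y_j-y_i).
  (1,2):dx=+13,dy=-6->D; (1,3):dx=+2,dy=+13->C; (1,4):dx=+10,dy=+5->C; (1,5):dx=+12,dy=-3->D
  (1,6):dx=+8,dy=+2->C; (1,7):dx=+1,dy=+11->C; (1,8):dx=+9,dy=+8->C; (1,9):dx=+11,dy=-2->D
  (1,10):dx=+4,dy=+7->C; (2,3):dx=-11,dy=+19->D; (2,4):dx=-3,dy=+11->D; (2,5):dx=-1,dy=+3->D
  (2,6):dx=-5,dy=+8->D; (2,7):dx=-12,dy=+17->D; (2,8):dx=-4,dy=+14->D; (2,9):dx=-2,dy=+4->D
  (2,10):dx=-9,dy=+13->D; (3,4):dx=+8,dy=-8->D; (3,5):dx=+10,dy=-16->D; (3,6):dx=+6,dy=-11->D
  (3,7):dx=-1,dy=-2->C; (3,8):dx=+7,dy=-5->D; (3,9):dx=+9,dy=-15->D; (3,10):dx=+2,dy=-6->D
  (4,5):dx=+2,dy=-8->D; (4,6):dx=-2,dy=-3->C; (4,7):dx=-9,dy=+6->D; (4,8):dx=-1,dy=+3->D
  (4,9):dx=+1,dy=-7->D; (4,10):dx=-6,dy=+2->D; (5,6):dx=-4,dy=+5->D; (5,7):dx=-11,dy=+14->D
  (5,8):dx=-3,dy=+11->D; (5,9):dx=-1,dy=+1->D; (5,10):dx=-8,dy=+10->D; (6,7):dx=-7,dy=+9->D
  (6,8):dx=+1,dy=+6->C; (6,9):dx=+3,dy=-4->D; (6,10):dx=-4,dy=+5->D; (7,8):dx=+8,dy=-3->D
  (7,9):dx=+10,dy=-13->D; (7,10):dx=+3,dy=-4->D; (8,9):dx=+2,dy=-10->D; (8,10):dx=-5,dy=-1->C
  (9,10):dx=-7,dy=+9->D
Step 2: C = 10, D = 35, total pairs = 45.
Step 3: tau = (C - D)/(n(n-1)/2) = (10 - 35)/45 = -0.555556.
Step 4: Exact two-sided p-value (enumerate n! = 3628800 permutations of y under H0): p = 0.028609.
Step 5: alpha = 0.05. reject H0.

tau_b = -0.5556 (C=10, D=35), p = 0.028609, reject H0.


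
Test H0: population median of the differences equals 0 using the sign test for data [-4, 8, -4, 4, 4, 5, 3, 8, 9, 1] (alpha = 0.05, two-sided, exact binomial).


Step 1: Discard zero differences. Original n = 10; n_eff = number of nonzero differences = 10.
Nonzero differences (with sign): -4, +8, -4, +4, +4, +5, +3, +8, +9, +1
Step 2: Count signs: positive = 8, negative = 2.
Step 3: Under H0: P(positive) = 0.5, so the number of positives S ~ Bin(10, 0.5).
Step 4: Two-sided exact p-value = sum of Bin(10,0.5) probabilities at or below the observed probability = 0.109375.
Step 5: alpha = 0.05. fail to reject H0.

n_eff = 10, pos = 8, neg = 2, p = 0.109375, fail to reject H0.


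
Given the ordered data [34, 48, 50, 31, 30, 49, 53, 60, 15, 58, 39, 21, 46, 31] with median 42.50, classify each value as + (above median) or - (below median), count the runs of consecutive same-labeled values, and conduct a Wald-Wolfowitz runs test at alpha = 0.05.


Step 1: Compute median = 42.50; label A = above, B = below.
Labels in order: BAABBAAABABBAB  (n_A = 7, n_B = 7)
Step 2: Count runs R = 9.
Step 3: Under H0 (random ordering), E[R] = 2*n_A*n_B/(n_A+n_B) + 1 = 2*7*7/14 + 1 = 8.0000.
        Var[R] = 2*n_A*n_B*(2*n_A*n_B - n_A - n_B) / ((n_A+n_B)^2 * (n_A+n_B-1)) = 8232/2548 = 3.2308.
        SD[R] = 1.7974.
Step 4: Continuity-corrected z = (R - 0.5 - E[R]) / SD[R] = (9 - 0.5 - 8.0000) / 1.7974 = 0.2782.
Step 5: Two-sided p-value via normal approximation = 2*(1 - Phi(|z|)) = 0.780879.
Step 6: alpha = 0.05. fail to reject H0.

R = 9, z = 0.2782, p = 0.780879, fail to reject H0.
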